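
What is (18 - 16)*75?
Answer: 150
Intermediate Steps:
(18 - 16)*75 = 2*75 = 150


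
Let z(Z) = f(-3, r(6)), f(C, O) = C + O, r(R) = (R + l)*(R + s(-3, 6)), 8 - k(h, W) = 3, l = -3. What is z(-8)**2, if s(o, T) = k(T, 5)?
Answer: 900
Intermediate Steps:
k(h, W) = 5 (k(h, W) = 8 - 1*3 = 8 - 3 = 5)
s(o, T) = 5
r(R) = (-3 + R)*(5 + R) (r(R) = (R - 3)*(R + 5) = (-3 + R)*(5 + R))
z(Z) = 30 (z(Z) = -3 + (-15 + 6**2 + 2*6) = -3 + (-15 + 36 + 12) = -3 + 33 = 30)
z(-8)**2 = 30**2 = 900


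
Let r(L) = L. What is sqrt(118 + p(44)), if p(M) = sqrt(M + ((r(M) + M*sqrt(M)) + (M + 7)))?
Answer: sqrt(118 + sqrt(139 + 88*sqrt(11))) ≈ 11.780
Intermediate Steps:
p(M) = sqrt(7 + M**(3/2) + 3*M) (p(M) = sqrt(M + ((M + M*sqrt(M)) + (M + 7))) = sqrt(M + ((M + M**(3/2)) + (7 + M))) = sqrt(M + (7 + M**(3/2) + 2*M)) = sqrt(7 + M**(3/2) + 3*M))
sqrt(118 + p(44)) = sqrt(118 + sqrt(7 + 44**(3/2) + 3*44)) = sqrt(118 + sqrt(7 + 88*sqrt(11) + 132)) = sqrt(118 + sqrt(139 + 88*sqrt(11)))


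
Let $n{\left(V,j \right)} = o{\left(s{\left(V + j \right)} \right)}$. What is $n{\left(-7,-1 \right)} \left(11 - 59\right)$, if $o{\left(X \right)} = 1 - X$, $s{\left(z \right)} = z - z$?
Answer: $-48$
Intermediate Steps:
$s{\left(z \right)} = 0$
$n{\left(V,j \right)} = 1$ ($n{\left(V,j \right)} = 1 - 0 = 1 + 0 = 1$)
$n{\left(-7,-1 \right)} \left(11 - 59\right) = 1 \left(11 - 59\right) = 1 \left(-48\right) = -48$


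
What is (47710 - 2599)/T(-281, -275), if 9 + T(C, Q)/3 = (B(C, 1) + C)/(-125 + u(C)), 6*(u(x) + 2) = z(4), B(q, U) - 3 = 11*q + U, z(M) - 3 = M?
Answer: 11352935/13413 ≈ 846.41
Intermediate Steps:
z(M) = 3 + M
B(q, U) = 3 + U + 11*q (B(q, U) = 3 + (11*q + U) = 3 + (U + 11*q) = 3 + U + 11*q)
u(x) = -⅚ (u(x) = -2 + (3 + 4)/6 = -2 + (⅙)*7 = -2 + 7/6 = -⅚)
T(C, Q) = -20457/755 - 216*C/755 (T(C, Q) = -27 + 3*(((3 + 1 + 11*C) + C)/(-125 - ⅚)) = -27 + 3*(((4 + 11*C) + C)/(-755/6)) = -27 + 3*((4 + 12*C)*(-6/755)) = -27 + 3*(-24/755 - 72*C/755) = -27 + (-72/755 - 216*C/755) = -20457/755 - 216*C/755)
(47710 - 2599)/T(-281, -275) = (47710 - 2599)/(-20457/755 - 216/755*(-281)) = 45111/(-20457/755 + 60696/755) = 45111/(40239/755) = 45111*(755/40239) = 11352935/13413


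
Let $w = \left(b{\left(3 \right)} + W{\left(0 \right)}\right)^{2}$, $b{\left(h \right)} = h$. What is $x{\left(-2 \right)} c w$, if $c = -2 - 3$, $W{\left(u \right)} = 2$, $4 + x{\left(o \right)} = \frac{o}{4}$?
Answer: $\frac{1125}{2} \approx 562.5$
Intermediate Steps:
$x{\left(o \right)} = -4 + \frac{o}{4}$
$c = -5$
$w = 25$ ($w = \left(3 + 2\right)^{2} = 5^{2} = 25$)
$x{\left(-2 \right)} c w = \left(-4 + \frac{1}{4} \left(-2\right)\right) \left(-5\right) 25 = \left(-4 - \frac{1}{2}\right) \left(-5\right) 25 = \left(- \frac{9}{2}\right) \left(-5\right) 25 = \frac{45}{2} \cdot 25 = \frac{1125}{2}$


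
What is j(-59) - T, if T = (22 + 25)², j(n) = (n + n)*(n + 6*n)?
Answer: 46525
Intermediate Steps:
j(n) = 14*n² (j(n) = (2*n)*(7*n) = 14*n²)
T = 2209 (T = 47² = 2209)
j(-59) - T = 14*(-59)² - 1*2209 = 14*3481 - 2209 = 48734 - 2209 = 46525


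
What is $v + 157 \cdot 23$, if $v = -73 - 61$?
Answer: $3477$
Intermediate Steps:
$v = -134$
$v + 157 \cdot 23 = -134 + 157 \cdot 23 = -134 + 3611 = 3477$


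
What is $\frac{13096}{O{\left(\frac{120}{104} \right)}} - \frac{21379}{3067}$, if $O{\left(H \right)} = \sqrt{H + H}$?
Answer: $- \frac{21379}{3067} + \frac{6548 \sqrt{390}}{15} \approx 8613.9$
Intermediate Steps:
$O{\left(H \right)} = \sqrt{2} \sqrt{H}$ ($O{\left(H \right)} = \sqrt{2 H} = \sqrt{2} \sqrt{H}$)
$\frac{13096}{O{\left(\frac{120}{104} \right)}} - \frac{21379}{3067} = \frac{13096}{\sqrt{2} \sqrt{\frac{120}{104}}} - \frac{21379}{3067} = \frac{13096}{\sqrt{2} \sqrt{120 \cdot \frac{1}{104}}} - \frac{21379}{3067} = \frac{13096}{\sqrt{2} \sqrt{\frac{15}{13}}} - \frac{21379}{3067} = \frac{13096}{\sqrt{2} \frac{\sqrt{195}}{13}} - \frac{21379}{3067} = \frac{13096}{\frac{1}{13} \sqrt{390}} - \frac{21379}{3067} = 13096 \frac{\sqrt{390}}{30} - \frac{21379}{3067} = \frac{6548 \sqrt{390}}{15} - \frac{21379}{3067} = - \frac{21379}{3067} + \frac{6548 \sqrt{390}}{15}$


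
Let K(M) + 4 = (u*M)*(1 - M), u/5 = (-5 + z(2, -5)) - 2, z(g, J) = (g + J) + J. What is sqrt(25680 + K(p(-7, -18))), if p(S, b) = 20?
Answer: 4*sqrt(3386) ≈ 232.76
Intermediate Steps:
z(g, J) = g + 2*J (z(g, J) = (J + g) + J = g + 2*J)
u = -75 (u = 5*((-5 + (2 + 2*(-5))) - 2) = 5*((-5 + (2 - 10)) - 2) = 5*((-5 - 8) - 2) = 5*(-13 - 2) = 5*(-15) = -75)
K(M) = -4 - 75*M*(1 - M) (K(M) = -4 + (-75*M)*(1 - M) = -4 - 75*M*(1 - M))
sqrt(25680 + K(p(-7, -18))) = sqrt(25680 + (-4 - 75*20 + 75*20**2)) = sqrt(25680 + (-4 - 1500 + 75*400)) = sqrt(25680 + (-4 - 1500 + 30000)) = sqrt(25680 + 28496) = sqrt(54176) = 4*sqrt(3386)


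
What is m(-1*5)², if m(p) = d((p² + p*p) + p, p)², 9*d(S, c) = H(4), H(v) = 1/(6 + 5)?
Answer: 1/96059601 ≈ 1.0410e-8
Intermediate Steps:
H(v) = 1/11
d(S, c) = 1/99 (d(S, c) = (⅑)*(1/11) = 1/99)
m(p) = 1/9801 (m(p) = (1/99)² = 1/9801)
m(-1*5)² = (1/9801)² = 1/96059601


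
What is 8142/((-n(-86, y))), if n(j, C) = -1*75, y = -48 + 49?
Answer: 2714/25 ≈ 108.56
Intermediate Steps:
y = 1
n(j, C) = -75
8142/((-n(-86, y))) = 8142/((-1*(-75))) = 8142/75 = 8142*(1/75) = 2714/25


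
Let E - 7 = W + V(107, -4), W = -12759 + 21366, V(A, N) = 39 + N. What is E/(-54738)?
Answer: -961/6082 ≈ -0.15801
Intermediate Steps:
W = 8607
E = 8649 (E = 7 + (8607 + (39 - 4)) = 7 + (8607 + 35) = 7 + 8642 = 8649)
E/(-54738) = 8649/(-54738) = 8649*(-1/54738) = -961/6082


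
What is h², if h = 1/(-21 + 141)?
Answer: 1/14400 ≈ 6.9444e-5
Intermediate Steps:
h = 1/120 ≈ 0.0083333
h² = (1/120)² = 1/14400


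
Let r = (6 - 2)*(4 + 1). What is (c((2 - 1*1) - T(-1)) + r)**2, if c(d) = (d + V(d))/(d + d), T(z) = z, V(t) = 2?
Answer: 441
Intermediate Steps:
c(d) = (2 + d)/(2*d) (c(d) = (d + 2)/(d + d) = (2 + d)/((2*d)) = (2 + d)*(1/(2*d)) = (2 + d)/(2*d))
r = 20 (r = 4*5 = 20)
(c((2 - 1*1) - T(-1)) + r)**2 = ((2 + ((2 - 1*1) - 1*(-1)))/(2*((2 - 1*1) - 1*(-1))) + 20)**2 = ((2 + ((2 - 1) + 1))/(2*((2 - 1) + 1)) + 20)**2 = ((2 + (1 + 1))/(2*(1 + 1)) + 20)**2 = ((1/2)*(2 + 2)/2 + 20)**2 = ((1/2)*(1/2)*4 + 20)**2 = (1 + 20)**2 = 21**2 = 441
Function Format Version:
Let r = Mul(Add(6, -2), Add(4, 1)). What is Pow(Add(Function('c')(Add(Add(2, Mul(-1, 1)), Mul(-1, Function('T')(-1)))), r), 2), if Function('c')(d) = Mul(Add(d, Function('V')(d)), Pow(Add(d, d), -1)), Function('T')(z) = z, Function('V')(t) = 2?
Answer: 441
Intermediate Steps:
Function('c')(d) = Mul(Rational(1, 2), Pow(d, -1), Add(2, d)) (Function('c')(d) = Mul(Add(d, 2), Pow(Add(d, d), -1)) = Mul(Add(2, d), Pow(Mul(2, d), -1)) = Mul(Add(2, d), Mul(Rational(1, 2), Pow(d, -1))) = Mul(Rational(1, 2), Pow(d, -1), Add(2, d)))
r = 20 (r = Mul(4, 5) = 20)
Pow(Add(Function('c')(Add(Add(2, Mul(-1, 1)), Mul(-1, Function('T')(-1)))), r), 2) = Pow(Add(Mul(Rational(1, 2), Pow(Add(Add(2, Mul(-1, 1)), Mul(-1, -1)), -1), Add(2, Add(Add(2, Mul(-1, 1)), Mul(-1, -1)))), 20), 2) = Pow(Add(Mul(Rational(1, 2), Pow(Add(Add(2, -1), 1), -1), Add(2, Add(Add(2, -1), 1))), 20), 2) = Pow(Add(Mul(Rational(1, 2), Pow(Add(1, 1), -1), Add(2, Add(1, 1))), 20), 2) = Pow(Add(Mul(Rational(1, 2), Pow(2, -1), Add(2, 2)), 20), 2) = Pow(Add(Mul(Rational(1, 2), Rational(1, 2), 4), 20), 2) = Pow(Add(1, 20), 2) = Pow(21, 2) = 441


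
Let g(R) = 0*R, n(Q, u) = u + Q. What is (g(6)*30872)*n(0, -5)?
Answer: 0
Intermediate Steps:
n(Q, u) = Q + u
g(R) = 0
(g(6)*30872)*n(0, -5) = (0*30872)*(0 - 5) = 0*(-5) = 0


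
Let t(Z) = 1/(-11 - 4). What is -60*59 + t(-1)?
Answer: -53101/15 ≈ -3540.1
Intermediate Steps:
t(Z) = -1/15 (t(Z) = 1/(-15) = -1/15)
-60*59 + t(-1) = -60*59 - 1/15 = -3540 - 1/15 = -53101/15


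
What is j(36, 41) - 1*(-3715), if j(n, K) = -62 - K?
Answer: 3612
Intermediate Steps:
j(36, 41) - 1*(-3715) = (-62 - 1*41) - 1*(-3715) = (-62 - 41) + 3715 = -103 + 3715 = 3612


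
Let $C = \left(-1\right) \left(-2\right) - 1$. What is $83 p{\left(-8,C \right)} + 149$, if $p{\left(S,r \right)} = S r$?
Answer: $-515$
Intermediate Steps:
$C = 1$ ($C = 2 - 1 = 1$)
$83 p{\left(-8,C \right)} + 149 = 83 \left(\left(-8\right) 1\right) + 149 = 83 \left(-8\right) + 149 = -664 + 149 = -515$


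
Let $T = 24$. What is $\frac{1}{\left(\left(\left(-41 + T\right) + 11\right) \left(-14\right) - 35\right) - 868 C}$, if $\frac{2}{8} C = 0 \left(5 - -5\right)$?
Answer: $\frac{1}{49} \approx 0.020408$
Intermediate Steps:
$C = 0$ ($C = 4 \cdot 0 \left(5 - -5\right) = 4 \cdot 0 \left(5 + 5\right) = 4 \cdot 0 \cdot 10 = 4 \cdot 0 = 0$)
$\frac{1}{\left(\left(\left(-41 + T\right) + 11\right) \left(-14\right) - 35\right) - 868 C} = \frac{1}{\left(\left(\left(-41 + 24\right) + 11\right) \left(-14\right) - 35\right) - 0} = \frac{1}{\left(\left(-17 + 11\right) \left(-14\right) - 35\right) + 0} = \frac{1}{\left(\left(-6\right) \left(-14\right) - 35\right) + 0} = \frac{1}{\left(84 - 35\right) + 0} = \frac{1}{49 + 0} = \frac{1}{49}$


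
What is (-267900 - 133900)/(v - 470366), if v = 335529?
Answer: 401800/134837 ≈ 2.9799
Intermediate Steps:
(-267900 - 133900)/(v - 470366) = (-267900 - 133900)/(335529 - 470366) = -401800/(-134837) = -401800*(-1/134837) = 401800/134837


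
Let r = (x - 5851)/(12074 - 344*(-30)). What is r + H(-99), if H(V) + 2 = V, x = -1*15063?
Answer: -1141354/11197 ≈ -101.93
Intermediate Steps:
x = -15063
H(V) = -2 + V
r = -10457/11197 (r = (-15063 - 5851)/(12074 - 344*(-30)) = -20914/(12074 + 10320) = -20914/22394 = -20914*1/22394 = -10457/11197 ≈ -0.93391)
r + H(-99) = -10457/11197 + (-2 - 99) = -10457/11197 - 101 = -1141354/11197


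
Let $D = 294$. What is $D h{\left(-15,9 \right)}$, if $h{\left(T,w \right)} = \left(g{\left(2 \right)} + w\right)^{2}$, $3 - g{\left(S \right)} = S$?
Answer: $29400$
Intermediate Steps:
$g{\left(S \right)} = 3 - S$
$h{\left(T,w \right)} = \left(1 + w\right)^{2}$ ($h{\left(T,w \right)} = \left(\left(3 - 2\right) + w\right)^{2} = \left(1 + w\right)^{2}$)
$D h{\left(-15,9 \right)} = 294 \left(1 + 9\right)^{2} = 294 \cdot 10^{2} = 294 \cdot 100 = 29400$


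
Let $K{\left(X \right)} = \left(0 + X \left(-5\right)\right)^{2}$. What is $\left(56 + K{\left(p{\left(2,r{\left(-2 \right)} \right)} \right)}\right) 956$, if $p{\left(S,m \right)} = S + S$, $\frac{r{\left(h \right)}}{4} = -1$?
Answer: $435936$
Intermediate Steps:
$r{\left(h \right)} = -4$ ($r{\left(h \right)} = 4 \left(-1\right) = -4$)
$p{\left(S,m \right)} = 2 S$
$K{\left(X \right)} = 25 X^{2}$ ($K{\left(X \right)} = \left(0 - 5 X\right)^{2} = \left(- 5 X\right)^{2} = 25 X^{2}$)
$\left(56 + K{\left(p{\left(2,r{\left(-2 \right)} \right)} \right)}\right) 956 = \left(56 + 25 \left(2 \cdot 2\right)^{2}\right) 956 = \left(56 + 25 \cdot 4^{2}\right) 956 = \left(56 + 25 \cdot 16\right) 956 = \left(56 + 400\right) 956 = 456 \cdot 956 = 435936$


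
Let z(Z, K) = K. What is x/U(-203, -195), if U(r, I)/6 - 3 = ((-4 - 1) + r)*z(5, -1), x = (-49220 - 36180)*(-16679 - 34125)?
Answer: 2169330800/633 ≈ 3.4271e+6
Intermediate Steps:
x = 4338661600 (x = -85400*(-50804) = 4338661600)
U(r, I) = 48 - 6*r (U(r, I) = 18 + 6*(((-4 - 1) + r)*(-1)) = 18 + 6*((-5 + r)*(-1)) = 18 + 6*(5 - r) = 18 + (30 - 6*r) = 48 - 6*r)
x/U(-203, -195) = 4338661600/(48 - 6*(-203)) = 4338661600/(48 + 1218) = 4338661600/1266 = 4338661600*(1/1266) = 2169330800/633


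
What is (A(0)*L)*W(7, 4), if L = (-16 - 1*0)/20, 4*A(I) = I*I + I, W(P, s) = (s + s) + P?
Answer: 0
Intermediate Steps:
W(P, s) = P + 2*s (W(P, s) = 2*s + P = P + 2*s)
A(I) = I/4 + I**2/4 (A(I) = (I*I + I)/4 = (I**2 + I)/4 = (I + I**2)/4 = I/4 + I**2/4)
L = -4/5 (L = (-16 + 0)*(1/20) = -16*1/20 = -4/5 ≈ -0.80000)
(A(0)*L)*W(7, 4) = (((1/4)*0*(1 + 0))*(-4/5))*(7 + 2*4) = (((1/4)*0*1)*(-4/5))*(7 + 8) = (0*(-4/5))*15 = 0*15 = 0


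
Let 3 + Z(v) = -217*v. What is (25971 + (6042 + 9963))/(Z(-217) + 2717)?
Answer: 13992/16601 ≈ 0.84284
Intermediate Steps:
Z(v) = -3 - 217*v
(25971 + (6042 + 9963))/(Z(-217) + 2717) = (25971 + (6042 + 9963))/((-3 - 217*(-217)) + 2717) = (25971 + 16005)/((-3 + 47089) + 2717) = 41976/(47086 + 2717) = 41976/49803 = 41976*(1/49803) = 13992/16601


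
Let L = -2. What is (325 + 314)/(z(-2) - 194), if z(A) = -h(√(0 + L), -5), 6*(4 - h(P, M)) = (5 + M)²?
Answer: -71/22 ≈ -3.2273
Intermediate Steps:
h(P, M) = 4 - (5 + M)²/6
z(A) = -4 (z(A) = -(4 - (5 - 5)²/6) = -(4 - ⅙*0²) = -(4 - ⅙*0) = -(4 + 0) = -1*4 = -4)
(325 + 314)/(z(-2) - 194) = (325 + 314)/(-4 - 194) = 639/(-198) = 639*(-1/198) = -71/22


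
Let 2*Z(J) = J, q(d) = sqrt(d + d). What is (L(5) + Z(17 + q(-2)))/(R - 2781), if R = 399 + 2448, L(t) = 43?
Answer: 103/132 + I/66 ≈ 0.7803 + 0.015152*I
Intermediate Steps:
q(d) = sqrt(2)*sqrt(d) (q(d) = sqrt(2*d) = sqrt(2)*sqrt(d))
Z(J) = J/2
R = 2847
(L(5) + Z(17 + q(-2)))/(R - 2781) = (43 + (17 + sqrt(2)*sqrt(-2))/2)/(2847 - 2781) = (43 + (17 + sqrt(2)*(I*sqrt(2)))/2)/66 = (43 + (17 + 2*I)/2)*(1/66) = (43 + (17/2 + I))*(1/66) = (103/2 + I)*(1/66) = 103/132 + I/66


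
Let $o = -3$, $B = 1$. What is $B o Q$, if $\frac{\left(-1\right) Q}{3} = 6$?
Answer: $54$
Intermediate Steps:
$Q = -18$ ($Q = \left(-3\right) 6 = -18$)
$B o Q = 1 \left(-3\right) \left(-18\right) = \left(-3\right) \left(-18\right) = 54$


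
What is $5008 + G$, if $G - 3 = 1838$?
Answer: $6849$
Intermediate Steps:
$G = 1841$ ($G = 3 + 1838 = 1841$)
$5008 + G = 5008 + 1841 = 6849$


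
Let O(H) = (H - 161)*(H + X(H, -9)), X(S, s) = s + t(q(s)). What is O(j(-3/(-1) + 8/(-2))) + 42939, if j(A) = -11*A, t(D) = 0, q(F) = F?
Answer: 42639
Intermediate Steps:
X(S, s) = s (X(S, s) = s + 0 = s)
O(H) = (-161 + H)*(-9 + H) (O(H) = (H - 161)*(H - 9) = (-161 + H)*(-9 + H))
O(j(-3/(-1) + 8/(-2))) + 42939 = (1449 + (-11*(-3/(-1) + 8/(-2)))² - (-1870)*(-3/(-1) + 8/(-2))) + 42939 = (1449 + (-11*(-3*(-1) + 8*(-½)))² - (-1870)*(-3*(-1) + 8*(-½))) + 42939 = (1449 + (-11*(3 - 4))² - (-1870)*(3 - 4)) + 42939 = (1449 + (-11*(-1))² - (-1870)*(-1)) + 42939 = (1449 + 11² - 170*11) + 42939 = (1449 + 121 - 1870) + 42939 = -300 + 42939 = 42639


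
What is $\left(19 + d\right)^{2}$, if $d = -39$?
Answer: $400$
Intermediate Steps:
$\left(19 + d\right)^{2} = \left(19 - 39\right)^{2} = \left(-20\right)^{2} = 400$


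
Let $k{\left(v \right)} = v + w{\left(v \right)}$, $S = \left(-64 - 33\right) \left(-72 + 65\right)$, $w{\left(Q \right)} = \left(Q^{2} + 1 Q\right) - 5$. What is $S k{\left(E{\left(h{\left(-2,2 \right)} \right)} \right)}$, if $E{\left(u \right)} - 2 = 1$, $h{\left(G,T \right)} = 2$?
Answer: $6790$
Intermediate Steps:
$w{\left(Q \right)} = -5 + Q + Q^{2}$ ($w{\left(Q \right)} = \left(Q^{2} + Q\right) - 5 = \left(Q + Q^{2}\right) - 5 = -5 + Q + Q^{2}$)
$E{\left(u \right)} = 3$ ($E{\left(u \right)} = 2 + 1 = 3$)
$S = 679$ ($S = \left(-97\right) \left(-7\right) = 679$)
$k{\left(v \right)} = -5 + v^{2} + 2 v$ ($k{\left(v \right)} = v + \left(-5 + v + v^{2}\right) = -5 + v^{2} + 2 v$)
$S k{\left(E{\left(h{\left(-2,2 \right)} \right)} \right)} = 679 \left(-5 + 3^{2} + 2 \cdot 3\right) = 679 \left(-5 + 9 + 6\right) = 679 \cdot 10 = 6790$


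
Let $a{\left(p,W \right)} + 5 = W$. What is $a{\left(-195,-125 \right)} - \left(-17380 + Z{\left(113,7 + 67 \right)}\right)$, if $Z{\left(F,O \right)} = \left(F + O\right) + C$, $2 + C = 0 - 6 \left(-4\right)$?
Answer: $17041$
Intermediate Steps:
$C = 22$ ($C = -2 + \left(0 - 6 \left(-4\right)\right) = -2 + \left(0 - -24\right) = -2 + \left(0 + 24\right) = -2 + 24 = 22$)
$a{\left(p,W \right)} = -5 + W$
$Z{\left(F,O \right)} = 22 + F + O$ ($Z{\left(F,O \right)} = \left(F + O\right) + 22 = 22 + F + O$)
$a{\left(-195,-125 \right)} - \left(-17380 + Z{\left(113,7 + 67 \right)}\right) = \left(-5 - 125\right) - \left(-17380 + \left(22 + 113 + \left(7 + 67\right)\right)\right) = -130 - \left(-17380 + \left(22 + 113 + 74\right)\right) = -130 - \left(-17380 + 209\right) = -130 - -17171 = -130 + 17171 = 17041$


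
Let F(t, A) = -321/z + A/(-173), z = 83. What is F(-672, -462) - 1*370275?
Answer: -5316795912/14359 ≈ -3.7028e+5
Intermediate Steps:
F(t, A) = -321/83 - A/173 (F(t, A) = -321/83 + A/(-173) = -321*1/83 + A*(-1/173) = -321/83 - A/173)
F(-672, -462) - 1*370275 = (-321/83 - 1/173*(-462)) - 1*370275 = (-321/83 + 462/173) - 370275 = -17187/14359 - 370275 = -5316795912/14359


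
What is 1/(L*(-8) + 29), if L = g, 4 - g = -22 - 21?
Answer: -1/347 ≈ -0.0028818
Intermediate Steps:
g = 47 (g = 4 - (-22 - 21) = 4 - 1*(-43) = 4 + 43 = 47)
L = 47
1/(L*(-8) + 29) = 1/(47*(-8) + 29) = 1/(-376 + 29) = 1/(-347) = -1/347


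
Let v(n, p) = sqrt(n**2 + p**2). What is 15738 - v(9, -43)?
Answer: 15738 - sqrt(1930) ≈ 15694.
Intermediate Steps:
15738 - v(9, -43) = 15738 - sqrt(9**2 + (-43)**2) = 15738 - sqrt(81 + 1849) = 15738 - sqrt(1930)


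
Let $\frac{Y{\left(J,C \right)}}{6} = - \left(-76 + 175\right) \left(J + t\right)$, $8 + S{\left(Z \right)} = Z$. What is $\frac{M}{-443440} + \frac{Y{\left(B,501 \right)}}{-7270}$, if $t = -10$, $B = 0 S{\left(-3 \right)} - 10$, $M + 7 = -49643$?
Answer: $- \frac{49071117}{32238088} \approx -1.5221$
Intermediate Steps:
$M = -49650$ ($M = -7 - 49643 = -49650$)
$S{\left(Z \right)} = -8 + Z$
$B = -10$ ($B = 0 \left(-8 - 3\right) - 10 = 0 \left(-11\right) - 10 = 0 - 10 = -10$)
$Y{\left(J,C \right)} = 5940 - 594 J$ ($Y{\left(J,C \right)} = 6 \left(- \left(-76 + 175\right) \left(J - 10\right)\right) = 6 \left(- 99 \left(-10 + J\right)\right) = 6 \left(- (-990 + 99 J)\right) = 6 \left(990 - 99 J\right) = 5940 - 594 J$)
$\frac{M}{-443440} + \frac{Y{\left(B,501 \right)}}{-7270} = - \frac{49650}{-443440} + \frac{5940 - -5940}{-7270} = \left(-49650\right) \left(- \frac{1}{443440}\right) + \left(5940 + 5940\right) \left(- \frac{1}{7270}\right) = \frac{4965}{44344} + 11880 \left(- \frac{1}{7270}\right) = \frac{4965}{44344} - \frac{1188}{727} = - \frac{49071117}{32238088}$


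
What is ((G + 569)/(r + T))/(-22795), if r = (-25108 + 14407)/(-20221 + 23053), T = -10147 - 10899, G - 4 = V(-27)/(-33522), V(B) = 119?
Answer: 9066169864/7592049819042045 ≈ 1.1942e-6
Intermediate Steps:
G = 133969/33522 (G = 4 + 119/(-33522) = 4 + 119*(-1/33522) = 4 - 119/33522 = 133969/33522 ≈ 3.9964)
T = -21046
r = -3567/944 (r = -10701/2832 = -10701*1/2832 = -3567/944 ≈ -3.7786)
((G + 569)/(r + T))/(-22795) = ((133969/33522 + 569)/(-3567/944 - 21046))/(-22795) = (19207987/(33522*(-19870991/944)))*(-1/22795) = ((19207987/33522)*(-944/19870991))*(-1/22795) = -9066169864/333057680151*(-1/22795) = 9066169864/7592049819042045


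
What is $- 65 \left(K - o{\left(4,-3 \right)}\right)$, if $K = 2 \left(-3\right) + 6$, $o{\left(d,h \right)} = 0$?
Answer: $0$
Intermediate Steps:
$K = 0$ ($K = -6 + 6 = 0$)
$- 65 \left(K - o{\left(4,-3 \right)}\right) = - 65 \left(0 - 0\right) = - 65 \left(0 + 0\right) = \left(-65\right) 0 = 0$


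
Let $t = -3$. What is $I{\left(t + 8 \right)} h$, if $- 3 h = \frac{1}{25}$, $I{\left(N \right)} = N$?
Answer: $- \frac{1}{15} \approx -0.066667$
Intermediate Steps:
$h = - \frac{1}{75}$ ($h = - \frac{1}{3 \cdot 25} = \left(- \frac{1}{3}\right) \frac{1}{25} = - \frac{1}{75} \approx -0.013333$)
$I{\left(t + 8 \right)} h = \left(-3 + 8\right) \left(- \frac{1}{75}\right) = 5 \left(- \frac{1}{75}\right) = - \frac{1}{15}$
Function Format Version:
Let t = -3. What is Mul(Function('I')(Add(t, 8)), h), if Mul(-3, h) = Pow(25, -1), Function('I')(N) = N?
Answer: Rational(-1, 15) ≈ -0.066667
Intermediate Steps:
h = Rational(-1, 75) (h = Mul(Rational(-1, 3), Pow(25, -1)) = Mul(Rational(-1, 3), Rational(1, 25)) = Rational(-1, 75) ≈ -0.013333)
Mul(Function('I')(Add(t, 8)), h) = Mul(Add(-3, 8), Rational(-1, 75)) = Mul(5, Rational(-1, 75)) = Rational(-1, 15)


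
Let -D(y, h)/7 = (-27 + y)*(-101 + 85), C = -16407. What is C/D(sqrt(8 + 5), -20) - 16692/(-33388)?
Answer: 4032270399/669362624 + 16407*sqrt(13)/80192 ≈ 6.7617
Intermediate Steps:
D(y, h) = -3024 + 112*y (D(y, h) = -7*(-27 + y)*(-101 + 85) = -7*(-27 + y)*(-16) = -7*(432 - 16*y) = -3024 + 112*y)
C/D(sqrt(8 + 5), -20) - 16692/(-33388) = -16407/(-3024 + 112*sqrt(8 + 5)) - 16692/(-33388) = -16407/(-3024 + 112*sqrt(13)) - 16692*(-1/33388) = -16407/(-3024 + 112*sqrt(13)) + 4173/8347 = 4173/8347 - 16407/(-3024 + 112*sqrt(13))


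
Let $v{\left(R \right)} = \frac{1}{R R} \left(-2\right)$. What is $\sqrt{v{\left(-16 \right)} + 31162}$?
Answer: $\frac{\sqrt{7977470}}{16} \approx 176.53$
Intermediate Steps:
$v{\left(R \right)} = - \frac{2}{R^{2}}$ ($v{\left(R \right)} = \frac{1}{R^{2}} \left(-2\right) = - \frac{2}{R^{2}}$)
$\sqrt{v{\left(-16 \right)} + 31162} = \sqrt{- \frac{2}{256} + 31162} = \sqrt{\left(-2\right) \frac{1}{256} + 31162} = \sqrt{- \frac{1}{128} + 31162} = \sqrt{\frac{3988735}{128}} = \frac{\sqrt{7977470}}{16}$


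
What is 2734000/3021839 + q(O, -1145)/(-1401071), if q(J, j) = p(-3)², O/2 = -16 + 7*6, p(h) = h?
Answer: 3830500917449/4233810989569 ≈ 0.90474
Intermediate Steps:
O = 52 (O = 2*(-16 + 7*6) = 2*(-16 + 42) = 2*26 = 52)
q(J, j) = 9 (q(J, j) = (-3)² = 9)
2734000/3021839 + q(O, -1145)/(-1401071) = 2734000/3021839 + 9/(-1401071) = 2734000*(1/3021839) + 9*(-1/1401071) = 2734000/3021839 - 9/1401071 = 3830500917449/4233810989569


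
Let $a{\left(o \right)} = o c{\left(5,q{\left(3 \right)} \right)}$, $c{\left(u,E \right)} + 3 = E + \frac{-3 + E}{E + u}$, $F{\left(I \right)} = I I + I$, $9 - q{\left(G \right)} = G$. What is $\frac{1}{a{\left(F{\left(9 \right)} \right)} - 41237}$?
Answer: $- \frac{11}{450367} \approx -2.4425 \cdot 10^{-5}$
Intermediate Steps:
$q{\left(G \right)} = 9 - G$
$F{\left(I \right)} = I + I^{2}$ ($F{\left(I \right)} = I^{2} + I = I + I^{2}$)
$c{\left(u,E \right)} = -3 + E + \frac{-3 + E}{E + u}$ ($c{\left(u,E \right)} = -3 + \left(E + \frac{-3 + E}{E + u}\right) = -3 + E + \frac{-3 + E}{E + u}$)
$a{\left(o \right)} = \frac{36 o}{11}$ ($a{\left(o \right)} = o \frac{-3 + \left(9 - 3\right)^{2} - 15 - 2 \left(9 - 3\right) + \left(9 - 3\right) 5}{\left(9 - 3\right) + 5} = o \frac{-3 + 6^{2} - 15 - 12 + 6 \cdot 5}{6 + 5} = o \frac{-3 + 36 - 15 - 12 + 30}{11} = o \frac{1}{11} \cdot 36 = o \frac{36}{11} = \frac{36 o}{11}$)
$\frac{1}{a{\left(F{\left(9 \right)} \right)} - 41237} = \frac{1}{\frac{36 \cdot 9 \left(1 + 9\right)}{11} - 41237} = \frac{1}{\frac{36 \cdot 9 \cdot 10}{11} - 41237} = \frac{1}{\frac{36}{11} \cdot 90 - 41237} = \frac{1}{\frac{3240}{11} - 41237} = \frac{1}{- \frac{450367}{11}} = - \frac{11}{450367}$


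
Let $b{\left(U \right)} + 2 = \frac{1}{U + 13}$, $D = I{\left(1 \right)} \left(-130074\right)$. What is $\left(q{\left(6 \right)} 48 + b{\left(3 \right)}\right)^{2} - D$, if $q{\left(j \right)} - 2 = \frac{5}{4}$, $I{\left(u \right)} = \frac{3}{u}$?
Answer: $\frac{105973057}{256} \approx 4.1396 \cdot 10^{5}$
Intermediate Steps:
$q{\left(j \right)} = \frac{13}{4}$ ($q{\left(j \right)} = 2 + \frac{5}{4} = \frac{13}{4}$)
$D = -390222$ ($D = \frac{3}{1} \left(-130074\right) = 3 \cdot 1 \left(-130074\right) = 3 \left(-130074\right) = -390222$)
$b{\left(U \right)} = -2 + \frac{1}{13 + U}$ ($b{\left(U \right)} = -2 + \frac{1}{U + 13} = -2 + \frac{1}{13 + U}$)
$\left(q{\left(6 \right)} 48 + b{\left(3 \right)}\right)^{2} - D = \left(\frac{13}{4} \cdot 48 + \frac{-25 - 6}{13 + 3}\right)^{2} - -390222 = \left(156 + \frac{-25 - 6}{16}\right)^{2} + 390222 = \left(156 + \frac{1}{16} \left(-31\right)\right)^{2} + 390222 = \left(156 - \frac{31}{16}\right)^{2} + 390222 = \left(\frac{2465}{16}\right)^{2} + 390222 = \frac{6076225}{256} + 390222 = \frac{105973057}{256}$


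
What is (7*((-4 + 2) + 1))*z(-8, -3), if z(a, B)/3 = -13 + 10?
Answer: 63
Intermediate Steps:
z(a, B) = -9 (z(a, B) = 3*(-13 + 10) = 3*(-3) = -9)
(7*((-4 + 2) + 1))*z(-8, -3) = (7*((-4 + 2) + 1))*(-9) = (7*(-2 + 1))*(-9) = (7*(-1))*(-9) = -7*(-9) = 63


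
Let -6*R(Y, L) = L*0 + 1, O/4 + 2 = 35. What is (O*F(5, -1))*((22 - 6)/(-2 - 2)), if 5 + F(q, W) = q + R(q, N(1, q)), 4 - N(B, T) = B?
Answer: 88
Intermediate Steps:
O = 132 (O = -8 + 4*35 = -8 + 140 = 132)
N(B, T) = 4 - B
R(Y, L) = -⅙ (R(Y, L) = -(L*0 + 1)/6 = -(0 + 1)/6 = -⅙*1 = -⅙)
F(q, W) = -31/6 + q (F(q, W) = -5 + (q - ⅙) = -5 + (-⅙ + q) = -31/6 + q)
(O*F(5, -1))*((22 - 6)/(-2 - 2)) = (132*(-31/6 + 5))*((22 - 6)/(-2 - 2)) = (132*(-⅙))*(16/(-4)) = -352*(-1)/4 = -22*(-4) = 88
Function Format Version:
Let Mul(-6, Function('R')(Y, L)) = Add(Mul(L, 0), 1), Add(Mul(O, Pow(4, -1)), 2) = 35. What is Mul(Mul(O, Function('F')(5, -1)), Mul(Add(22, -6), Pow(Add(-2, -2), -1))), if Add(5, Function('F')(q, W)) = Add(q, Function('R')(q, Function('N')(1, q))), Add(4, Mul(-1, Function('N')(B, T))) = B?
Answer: 88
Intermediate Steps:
O = 132 (O = Add(-8, Mul(4, 35)) = Add(-8, 140) = 132)
Function('N')(B, T) = Add(4, Mul(-1, B))
Function('R')(Y, L) = Rational(-1, 6) (Function('R')(Y, L) = Mul(Rational(-1, 6), Add(Mul(L, 0), 1)) = Mul(Rational(-1, 6), Add(0, 1)) = Mul(Rational(-1, 6), 1) = Rational(-1, 6))
Function('F')(q, W) = Add(Rational(-31, 6), q) (Function('F')(q, W) = Add(-5, Add(q, Rational(-1, 6))) = Add(-5, Add(Rational(-1, 6), q)) = Add(Rational(-31, 6), q))
Mul(Mul(O, Function('F')(5, -1)), Mul(Add(22, -6), Pow(Add(-2, -2), -1))) = Mul(Mul(132, Add(Rational(-31, 6), 5)), Mul(Add(22, -6), Pow(Add(-2, -2), -1))) = Mul(Mul(132, Rational(-1, 6)), Mul(16, Pow(-4, -1))) = Mul(-22, Mul(16, Rational(-1, 4))) = Mul(-22, -4) = 88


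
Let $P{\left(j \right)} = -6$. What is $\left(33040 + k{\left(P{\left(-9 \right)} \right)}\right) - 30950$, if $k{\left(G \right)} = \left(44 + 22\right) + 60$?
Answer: $2216$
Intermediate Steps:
$k{\left(G \right)} = 126$ ($k{\left(G \right)} = 66 + 60 = 126$)
$\left(33040 + k{\left(P{\left(-9 \right)} \right)}\right) - 30950 = \left(33040 + 126\right) - 30950 = 33166 - 30950 = 2216$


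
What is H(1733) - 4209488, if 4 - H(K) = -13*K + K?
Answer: -4188688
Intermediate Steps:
H(K) = 4 + 12*K (H(K) = 4 - (-13*K + K) = 4 - (-12)*K = 4 + 12*K)
H(1733) - 4209488 = (4 + 12*1733) - 4209488 = (4 + 20796) - 4209488 = 20800 - 4209488 = -4188688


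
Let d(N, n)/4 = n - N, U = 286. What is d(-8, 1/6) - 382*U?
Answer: -327658/3 ≈ -1.0922e+5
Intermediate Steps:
d(N, n) = -4*N + 4*n (d(N, n) = 4*(n - N) = -4*N + 4*n)
d(-8, 1/6) - 382*U = (-4*(-8) + 4/6) - 382*286 = (32 + 4*(1/6)) - 109252 = (32 + 2/3) - 109252 = 98/3 - 109252 = -327658/3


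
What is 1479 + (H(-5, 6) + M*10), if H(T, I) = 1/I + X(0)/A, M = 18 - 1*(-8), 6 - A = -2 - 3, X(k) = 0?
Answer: 10435/6 ≈ 1739.2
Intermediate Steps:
A = 11 (A = 6 - (-2 - 3) = 6 - 1*(-5) = 6 + 5 = 11)
M = 26 (M = 18 + 8 = 26)
H(T, I) = 1/I (H(T, I) = 1/I + 0/11 = 1/I + 0*(1/11) = 1/I + 0 = 1/I)
1479 + (H(-5, 6) + M*10) = 1479 + (1/6 + 26*10) = 1479 + (1/6 + 260) = 1479 + 1561/6 = 10435/6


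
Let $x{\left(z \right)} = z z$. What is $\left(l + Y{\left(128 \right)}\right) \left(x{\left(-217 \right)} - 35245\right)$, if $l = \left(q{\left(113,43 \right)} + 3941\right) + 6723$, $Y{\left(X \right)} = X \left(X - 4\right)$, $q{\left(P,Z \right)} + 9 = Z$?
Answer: $314695080$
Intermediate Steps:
$x{\left(z \right)} = z^{2}$
$q{\left(P,Z \right)} = -9 + Z$
$Y{\left(X \right)} = X \left(-4 + X\right)$
$l = 10698$ ($l = \left(\left(-9 + 43\right) + 3941\right) + 6723 = \left(34 + 3941\right) + 6723 = 3975 + 6723 = 10698$)
$\left(l + Y{\left(128 \right)}\right) \left(x{\left(-217 \right)} - 35245\right) = \left(10698 + 128 \left(-4 + 128\right)\right) \left(\left(-217\right)^{2} - 35245\right) = \left(10698 + 128 \cdot 124\right) \left(47089 - 35245\right) = \left(10698 + 15872\right) 11844 = 26570 \cdot 11844 = 314695080$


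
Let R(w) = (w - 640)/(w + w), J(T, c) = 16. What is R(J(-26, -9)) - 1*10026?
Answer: -20091/2 ≈ -10046.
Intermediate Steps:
R(w) = (-640 + w)/(2*w) (R(w) = (-640 + w)/((2*w)) = (-640 + w)*(1/(2*w)) = (-640 + w)/(2*w))
R(J(-26, -9)) - 1*10026 = (½)*(-640 + 16)/16 - 1*10026 = (½)*(1/16)*(-624) - 10026 = -39/2 - 10026 = -20091/2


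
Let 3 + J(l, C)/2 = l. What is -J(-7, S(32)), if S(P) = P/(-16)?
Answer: 20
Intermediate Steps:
S(P) = -P/16 (S(P) = P*(-1/16) = -P/16)
J(l, C) = -6 + 2*l
-J(-7, S(32)) = -(-6 + 2*(-7)) = -(-6 - 14) = -1*(-20) = 20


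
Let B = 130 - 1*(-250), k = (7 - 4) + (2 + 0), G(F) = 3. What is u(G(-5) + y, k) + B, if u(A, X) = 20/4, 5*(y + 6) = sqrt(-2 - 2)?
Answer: 385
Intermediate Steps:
y = -6 + 2*I/5 (y = -6 + sqrt(-2 - 2)/5 = -6 + sqrt(-4)/5 = -6 + (2*I)/5 = -6 + 2*I/5 ≈ -6.0 + 0.4*I)
k = 5 (k = 3 + 2 = 5)
B = 380 (B = 130 + 250 = 380)
u(A, X) = 5 (u(A, X) = 20*(1/4) = 5)
u(G(-5) + y, k) + B = 5 + 380 = 385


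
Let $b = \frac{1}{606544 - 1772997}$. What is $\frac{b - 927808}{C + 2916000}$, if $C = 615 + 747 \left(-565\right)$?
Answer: $- \frac{72149628335}{193985799712} \approx -0.37193$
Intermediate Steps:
$b = - \frac{1}{1166453}$ ($b = \frac{1}{606544 - 1772997} = \frac{1}{-1166453} = - \frac{1}{1166453} \approx -8.573 \cdot 10^{-7}$)
$C = -421440$ ($C = 615 - 422055 = -421440$)
$\frac{b - 927808}{C + 2916000} = \frac{- \frac{1}{1166453} - 927808}{-421440 + 2916000} = - \frac{1082244425025}{1166453 \cdot 2494560} = \left(- \frac{1082244425025}{1166453}\right) \frac{1}{2494560} = - \frac{72149628335}{193985799712}$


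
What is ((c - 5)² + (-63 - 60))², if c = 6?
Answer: 14884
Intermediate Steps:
((c - 5)² + (-63 - 60))² = ((6 - 5)² + (-63 - 60))² = (1² - 123)² = (1 - 123)² = (-122)² = 14884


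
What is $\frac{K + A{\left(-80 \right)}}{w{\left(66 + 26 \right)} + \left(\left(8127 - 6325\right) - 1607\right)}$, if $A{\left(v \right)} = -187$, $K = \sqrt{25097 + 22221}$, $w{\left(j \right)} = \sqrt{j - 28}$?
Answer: $- \frac{187}{203} + \frac{\sqrt{47318}}{203} \approx 0.15038$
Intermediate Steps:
$w{\left(j \right)} = \sqrt{-28 + j}$
$K = \sqrt{47318} \approx 217.53$
$\frac{K + A{\left(-80 \right)}}{w{\left(66 + 26 \right)} + \left(\left(8127 - 6325\right) - 1607\right)} = \frac{\sqrt{47318} - 187}{\sqrt{-28 + \left(66 + 26\right)} + \left(\left(8127 - 6325\right) - 1607\right)} = \frac{-187 + \sqrt{47318}}{\sqrt{-28 + 92} + \left(1802 - 1607\right)} = \frac{-187 + \sqrt{47318}}{\sqrt{64} + 195} = \frac{-187 + \sqrt{47318}}{8 + 195} = \frac{-187 + \sqrt{47318}}{203} = \left(-187 + \sqrt{47318}\right) \frac{1}{203} = - \frac{187}{203} + \frac{\sqrt{47318}}{203}$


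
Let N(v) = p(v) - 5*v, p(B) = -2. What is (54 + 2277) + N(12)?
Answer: 2269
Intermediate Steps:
N(v) = -2 - 5*v
(54 + 2277) + N(12) = (54 + 2277) + (-2 - 5*12) = 2331 + (-2 - 60) = 2331 - 62 = 2269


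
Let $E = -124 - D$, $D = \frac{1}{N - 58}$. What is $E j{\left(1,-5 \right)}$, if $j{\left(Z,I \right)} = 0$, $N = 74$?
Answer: $0$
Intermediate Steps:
$D = \frac{1}{16}$ ($D = \frac{1}{74 - 58} = \frac{1}{16} \approx 0.0625$)
$E = - \frac{1985}{16}$ ($E = -124 - \frac{1}{16} = - \frac{1985}{16} \approx -124.06$)
$E j{\left(1,-5 \right)} = \left(- \frac{1985}{16}\right) 0 = 0$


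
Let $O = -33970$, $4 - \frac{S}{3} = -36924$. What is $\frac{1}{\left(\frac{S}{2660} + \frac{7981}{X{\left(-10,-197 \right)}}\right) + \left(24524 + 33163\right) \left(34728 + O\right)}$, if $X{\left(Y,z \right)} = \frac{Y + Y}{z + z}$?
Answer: $\frac{1330}{58365737753} \approx 2.2787 \cdot 10^{-8}$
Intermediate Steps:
$S = 110784$ ($S = 12 - -110772 = 12 + 110772 = 110784$)
$X{\left(Y,z \right)} = \frac{Y}{z}$ ($X{\left(Y,z \right)} = \frac{2 Y}{2 z} = 2 Y \frac{1}{2 z} = \frac{Y}{z}$)
$\frac{1}{\left(\frac{S}{2660} + \frac{7981}{X{\left(-10,-197 \right)}}\right) + \left(24524 + 33163\right) \left(34728 + O\right)} = \frac{1}{\left(\frac{110784}{2660} + \frac{7981}{\left(-10\right) \frac{1}{-197}}\right) + \left(24524 + 33163\right) \left(34728 - 33970\right)} = \frac{1}{\left(110784 \cdot \frac{1}{2660} + \frac{7981}{\left(-10\right) \left(- \frac{1}{197}\right)}\right) + 57687 \cdot 758} = \frac{1}{\left(\frac{27696}{665} + \frac{7981}{\frac{10}{197}}\right) + 43726746} = \frac{1}{\left(\frac{27696}{665} + 7981 \cdot \frac{197}{10}\right) + 43726746} = \frac{1}{\left(\frac{27696}{665} + \frac{1572257}{10}\right) + 43726746} = \frac{1}{\frac{209165573}{1330} + 43726746} = \frac{1}{\frac{58365737753}{1330}} = \frac{1330}{58365737753}$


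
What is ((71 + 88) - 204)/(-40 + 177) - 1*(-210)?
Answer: 28725/137 ≈ 209.67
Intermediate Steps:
((71 + 88) - 204)/(-40 + 177) - 1*(-210) = (159 - 204)/137 + 210 = -45*1/137 + 210 = -45/137 + 210 = 28725/137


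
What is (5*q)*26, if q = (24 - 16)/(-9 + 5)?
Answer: -260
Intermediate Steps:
q = -2 (q = 8/(-4) = 8*(-¼) = -2)
(5*q)*26 = (5*(-2))*26 = -10*26 = -260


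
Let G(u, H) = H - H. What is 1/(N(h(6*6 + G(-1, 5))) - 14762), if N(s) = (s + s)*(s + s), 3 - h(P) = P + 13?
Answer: -1/6298 ≈ -0.00015878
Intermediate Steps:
G(u, H) = 0
h(P) = -10 - P (h(P) = 3 - (P + 13) = 3 - (13 + P) = 3 + (-13 - P) = -10 - P)
N(s) = 4*s² (N(s) = (2*s)*(2*s) = 4*s²)
1/(N(h(6*6 + G(-1, 5))) - 14762) = 1/(4*(-10 - (6*6 + 0))² - 14762) = 1/(4*(-10 - (36 + 0))² - 14762) = 1/(4*(-10 - 1*36)² - 14762) = 1/(4*(-10 - 36)² - 14762) = 1/(4*(-46)² - 14762) = 1/(4*2116 - 14762) = 1/(8464 - 14762) = 1/(-6298) = -1/6298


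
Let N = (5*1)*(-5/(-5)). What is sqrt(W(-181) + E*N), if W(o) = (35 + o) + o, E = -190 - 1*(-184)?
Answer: I*sqrt(357) ≈ 18.894*I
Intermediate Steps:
E = -6 (E = -190 + 184 = -6)
W(o) = 35 + 2*o
N = 5 (N = 5*(-5*(-1/5)) = 5*1 = 5)
sqrt(W(-181) + E*N) = sqrt((35 + 2*(-181)) - 6*5) = sqrt((35 - 362) - 30) = sqrt(-327 - 30) = sqrt(-357) = I*sqrt(357)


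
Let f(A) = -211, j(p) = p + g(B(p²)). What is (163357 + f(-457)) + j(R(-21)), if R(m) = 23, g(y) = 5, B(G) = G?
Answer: 163174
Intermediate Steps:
j(p) = 5 + p (j(p) = p + 5 = 5 + p)
(163357 + f(-457)) + j(R(-21)) = (163357 - 211) + (5 + 23) = 163146 + 28 = 163174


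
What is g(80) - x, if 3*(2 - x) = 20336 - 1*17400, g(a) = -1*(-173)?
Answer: 3449/3 ≈ 1149.7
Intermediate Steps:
g(a) = 173
x = -2930/3 (x = 2 - (20336 - 1*17400)/3 = 2 - (20336 - 17400)/3 = 2 - ⅓*2936 = 2 - 2936/3 = -2930/3 ≈ -976.67)
g(80) - x = 173 - 1*(-2930/3) = 173 + 2930/3 = 3449/3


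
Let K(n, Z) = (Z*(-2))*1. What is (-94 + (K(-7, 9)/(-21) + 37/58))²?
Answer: 1410528249/164836 ≈ 8557.2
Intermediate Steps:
K(n, Z) = -2*Z (K(n, Z) = -2*Z*1 = -2*Z)
(-94 + (K(-7, 9)/(-21) + 37/58))² = (-94 + (-2*9/(-21) + 37/58))² = (-94 + (-18*(-1/21) + 37*(1/58)))² = (-94 + (6/7 + 37/58))² = (-94 + 607/406)² = (-37557/406)² = 1410528249/164836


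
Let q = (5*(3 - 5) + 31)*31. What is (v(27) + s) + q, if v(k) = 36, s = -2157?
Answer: -1470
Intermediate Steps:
q = 651 (q = (5*(-2) + 31)*31 = (-10 + 31)*31 = 21*31 = 651)
(v(27) + s) + q = (36 - 2157) + 651 = -2121 + 651 = -1470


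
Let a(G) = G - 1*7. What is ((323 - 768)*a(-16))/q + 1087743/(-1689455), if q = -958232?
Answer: -1059601722301/1618889843560 ≈ -0.65452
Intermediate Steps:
a(G) = -7 + G (a(G) = G - 7 = -7 + G)
((323 - 768)*a(-16))/q + 1087743/(-1689455) = ((323 - 768)*(-7 - 16))/(-958232) + 1087743/(-1689455) = -445*(-23)*(-1/958232) + 1087743*(-1/1689455) = 10235*(-1/958232) - 1087743/1689455 = -10235/958232 - 1087743/1689455 = -1059601722301/1618889843560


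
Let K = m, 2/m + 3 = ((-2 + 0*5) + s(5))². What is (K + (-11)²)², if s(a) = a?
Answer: 132496/9 ≈ 14722.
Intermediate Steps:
m = ⅓ (m = 2/(-3 + ((-2 + 0*5) + 5)²) = 2/(-3 + ((-2 + 0) + 5)²) = 2/(-3 + (-2 + 5)²) = 2/(-3 + 3²) = 2/(-3 + 9) = 2/6 = 2*(⅙) = ⅓ ≈ 0.33333)
K = ⅓ ≈ 0.33333
(K + (-11)²)² = (⅓ + (-11)²)² = (⅓ + 121)² = (364/3)² = 132496/9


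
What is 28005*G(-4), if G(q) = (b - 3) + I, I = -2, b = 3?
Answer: -56010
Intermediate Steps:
G(q) = -2 (G(q) = (3 - 3) - 2 = 0 - 2 = -2)
28005*G(-4) = 28005*(-2) = -56010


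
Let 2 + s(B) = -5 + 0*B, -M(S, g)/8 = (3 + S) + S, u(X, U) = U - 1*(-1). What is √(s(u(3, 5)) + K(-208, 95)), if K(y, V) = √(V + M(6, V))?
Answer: √(-7 + 5*I) ≈ 0.89508 + 2.7931*I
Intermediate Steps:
u(X, U) = 1 + U (u(X, U) = U + 1 = 1 + U)
M(S, g) = -24 - 16*S (M(S, g) = -8*((3 + S) + S) = -8*(3 + 2*S) = -24 - 16*S)
K(y, V) = √(-120 + V) (K(y, V) = √(V + (-24 - 16*6)) = √(V + (-24 - 96)) = √(V - 120) = √(-120 + V))
s(B) = -7 (s(B) = -2 + (-5 + 0*B) = -2 + (-5 + 0) = -2 - 5 = -7)
√(s(u(3, 5)) + K(-208, 95)) = √(-7 + √(-120 + 95)) = √(-7 + √(-25)) = √(-7 + 5*I)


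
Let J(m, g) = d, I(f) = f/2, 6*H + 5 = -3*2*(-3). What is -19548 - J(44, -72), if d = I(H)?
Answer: -234589/12 ≈ -19549.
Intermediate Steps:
H = 13/6 (H = -5/6 + (-3*2*(-3))/6 = -5/6 + (-6*(-3))/6 = -5/6 + (1/6)*18 = -5/6 + 3 = 13/6 ≈ 2.1667)
I(f) = f/2 (I(f) = f*(1/2) = f/2)
d = 13/12 (d = (1/2)*(13/6) = 13/12 ≈ 1.0833)
J(m, g) = 13/12
-19548 - J(44, -72) = -19548 - 1*13/12 = -19548 - 13/12 = -234589/12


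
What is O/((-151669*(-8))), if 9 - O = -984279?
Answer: 123036/151669 ≈ 0.81121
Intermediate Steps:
O = 984288 (O = 9 - 1*(-984279) = 9 + 984279 = 984288)
O/((-151669*(-8))) = 984288/((-151669*(-8))) = 984288/1213352 = 984288*(1/1213352) = 123036/151669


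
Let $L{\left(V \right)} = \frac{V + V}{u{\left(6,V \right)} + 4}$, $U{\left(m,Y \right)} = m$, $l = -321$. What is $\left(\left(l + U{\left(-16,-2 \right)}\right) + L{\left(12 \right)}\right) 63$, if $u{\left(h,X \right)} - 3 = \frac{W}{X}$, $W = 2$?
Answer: $- \frac{903861}{43} \approx -21020.0$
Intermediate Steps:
$u{\left(h,X \right)} = 3 + \frac{2}{X}$
$L{\left(V \right)} = \frac{2 V}{7 + \frac{2}{V}}$ ($L{\left(V \right)} = \frac{V + V}{\left(3 + \frac{2}{V}\right) + 4} = \frac{2 V}{7 + \frac{2}{V}}$)
$\left(\left(l + U{\left(-16,-2 \right)}\right) + L{\left(12 \right)}\right) 63 = \left(\left(-321 - 16\right) + \frac{2 \cdot 12^{2}}{2 + 7 \cdot 12}\right) 63 = \left(-337 + 2 \cdot 144 \frac{1}{2 + 84}\right) 63 = \left(-337 + 2 \cdot 144 \cdot \frac{1}{86}\right) 63 = \left(-337 + \frac{144}{43}\right) 63 = \left(- \frac{14347}{43}\right) 63 = - \frac{903861}{43}$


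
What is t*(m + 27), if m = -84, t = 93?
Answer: -5301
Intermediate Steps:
t*(m + 27) = 93*(-84 + 27) = 93*(-57) = -5301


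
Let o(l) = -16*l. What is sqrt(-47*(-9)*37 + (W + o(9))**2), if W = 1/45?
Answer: 14*sqrt(375871)/45 ≈ 190.74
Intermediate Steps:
W = 1/45 ≈ 0.022222
sqrt(-47*(-9)*37 + (W + o(9))**2) = sqrt(-47*(-9)*37 + (1/45 - 16*9)**2) = sqrt(423*37 + (1/45 - 144)**2) = sqrt(15651 + (-6479/45)**2) = sqrt(15651 + 41977441/2025) = sqrt(73670716/2025) = 14*sqrt(375871)/45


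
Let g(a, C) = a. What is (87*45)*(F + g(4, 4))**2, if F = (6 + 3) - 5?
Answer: 250560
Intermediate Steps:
F = 4 (F = 9 - 5 = 4)
(87*45)*(F + g(4, 4))**2 = (87*45)*(4 + 4)**2 = 3915*8**2 = 3915*64 = 250560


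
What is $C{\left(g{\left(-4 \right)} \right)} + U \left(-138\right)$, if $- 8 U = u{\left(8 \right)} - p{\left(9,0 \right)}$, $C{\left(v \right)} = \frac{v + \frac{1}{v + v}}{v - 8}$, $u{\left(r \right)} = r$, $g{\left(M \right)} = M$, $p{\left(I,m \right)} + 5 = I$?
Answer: $\frac{2219}{32} \approx 69.344$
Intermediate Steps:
$p{\left(I,m \right)} = -5 + I$
$C{\left(v \right)} = \frac{v + \frac{1}{2 v}}{-8 + v}$
$U = - \frac{1}{2}$ ($U = - \frac{8 - \left(-5 + 9\right)}{8} = - \frac{8 - 4}{8} = \left(- \frac{1}{8}\right) 4 = - \frac{1}{2} \approx -0.5$)
$C{\left(g{\left(-4 \right)} \right)} + U \left(-138\right) = \frac{\frac{1}{2} + \left(-4\right)^{2}}{\left(-4\right) \left(-8 - 4\right)} - -69 = - \frac{\frac{1}{2} + 16}{4 \left(-12\right)} + 69 = \left(- \frac{1}{4}\right) \left(- \frac{1}{12}\right) \frac{33}{2} + 69 = \frac{11}{32} + 69 = \frac{2219}{32}$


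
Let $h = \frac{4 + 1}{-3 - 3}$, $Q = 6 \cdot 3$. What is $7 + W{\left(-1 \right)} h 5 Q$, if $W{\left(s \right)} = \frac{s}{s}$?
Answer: $-68$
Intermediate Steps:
$Q = 18$
$h = - \frac{5}{6}$ ($h = \frac{5}{-6} = 5 \left(- \frac{1}{6}\right) = - \frac{5}{6} \approx -0.83333$)
$W{\left(s \right)} = 1$
$7 + W{\left(-1 \right)} h 5 Q = 7 + 1 \left(- \frac{5}{6}\right) 5 \cdot 18 = 7 + 1 \left(\left(- \frac{25}{6}\right) 18\right) = 7 + 1 \left(-75\right) = 7 - 75 = -68$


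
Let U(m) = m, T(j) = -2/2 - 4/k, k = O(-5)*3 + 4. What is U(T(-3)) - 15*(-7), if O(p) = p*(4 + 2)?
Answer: 4474/43 ≈ 104.05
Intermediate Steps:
O(p) = 6*p (O(p) = p*6 = 6*p)
k = -86 (k = (6*(-5))*3 + 4 = -30*3 + 4 = -90 + 4 = -86)
T(j) = -41/43 (T(j) = -2/2 - 4/(-86) = -2*1/2 - 4*(-1/86) = -1 + 2/43 = -41/43)
U(T(-3)) - 15*(-7) = -41/43 - 15*(-7) = -41/43 + 105 = 4474/43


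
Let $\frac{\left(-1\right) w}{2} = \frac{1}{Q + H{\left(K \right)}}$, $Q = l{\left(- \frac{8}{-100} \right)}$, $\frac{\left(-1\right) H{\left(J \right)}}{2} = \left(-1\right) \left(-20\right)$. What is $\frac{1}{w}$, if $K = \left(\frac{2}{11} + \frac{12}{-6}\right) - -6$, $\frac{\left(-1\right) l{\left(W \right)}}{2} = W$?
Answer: $\frac{502}{25} \approx 20.08$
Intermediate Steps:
$l{\left(W \right)} = - 2 W$
$K = \frac{46}{11}$ ($K = \left(2 \cdot \frac{1}{11} + 12 \left(- \frac{1}{6}\right)\right) + 6 = \left(\frac{2}{11} - 2\right) + 6 = - \frac{20}{11} + 6 = \frac{46}{11} \approx 4.1818$)
$H{\left(J \right)} = -40$ ($H{\left(J \right)} = - 2 \left(\left(-1\right) \left(-20\right)\right) = \left(-2\right) 20 = -40$)
$Q = - \frac{4}{25}$ ($Q = - 2 \left(- \frac{8}{-100}\right) = - 2 \left(\left(-8\right) \left(- \frac{1}{100}\right)\right) = \left(-2\right) \frac{2}{25} = - \frac{4}{25} \approx -0.16$)
$w = \frac{25}{502}$ ($w = - \frac{2}{- \frac{4}{25} - 40} = - \frac{2}{- \frac{1004}{25}} = \left(-2\right) \left(- \frac{25}{1004}\right) = \frac{25}{502} \approx 0.049801$)
$\frac{1}{w} = \frac{1}{\frac{25}{502}} = \frac{502}{25}$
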